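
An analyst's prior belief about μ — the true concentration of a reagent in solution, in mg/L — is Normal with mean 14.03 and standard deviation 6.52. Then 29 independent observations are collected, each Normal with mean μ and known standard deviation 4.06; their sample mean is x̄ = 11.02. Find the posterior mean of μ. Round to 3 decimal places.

Posterior mean ≈ 11.060

Prior precision 1/τ₀² = 1/6.52² = 0.0235237; data precision n/σ² = 29/4.06² = 1.75932.
Posterior precision = 0.0235237 + 1.75932 = 1.78285.
Posterior mean = (0.0235237·14.03 + 1.75932·11.02) / 1.78285 = 11.060.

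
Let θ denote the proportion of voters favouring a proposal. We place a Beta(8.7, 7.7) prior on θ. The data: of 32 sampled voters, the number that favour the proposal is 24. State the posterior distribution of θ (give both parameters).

The binomial likelihood is conjugate to the Beta prior: with 24 successes and 8 failures, the posterior is Beta(8.7+24, 7.7+8) = Beta(32.7, 15.7).

Posterior: Beta(32.7, 15.7)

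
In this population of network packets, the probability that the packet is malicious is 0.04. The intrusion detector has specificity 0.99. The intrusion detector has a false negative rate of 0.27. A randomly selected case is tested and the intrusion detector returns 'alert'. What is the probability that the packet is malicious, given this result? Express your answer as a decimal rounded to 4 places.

P(H | E) ≈ 0.7526

Write H for 'the packet is malicious'. Prior odds H:¬H = 0.04/0.96 = 0.041667. For the 'alert' outcome, the likelihood ratio is 0.73/0.01 = 73.000.
Posterior odds = 0.041667 × 73.000 = 3.0417, so P(H|E) = 3.0417/(1+3.0417) = 0.7526.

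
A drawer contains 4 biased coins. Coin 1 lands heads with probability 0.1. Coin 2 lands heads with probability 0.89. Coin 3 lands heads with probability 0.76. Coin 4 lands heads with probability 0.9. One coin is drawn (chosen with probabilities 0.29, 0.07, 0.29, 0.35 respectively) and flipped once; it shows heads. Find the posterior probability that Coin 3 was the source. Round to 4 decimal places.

Tabulate prior·likelihood by source: [1] prior 0.29, lik 0.1, product 0.02900; [2] prior 0.07, lik 0.89, product 0.06230; [3] prior 0.29, lik 0.76, product 0.2204; [4] prior 0.35, lik 0.9, product 0.3150.
Normalizing constant = 0.62670; the posterior for Coin 3 is its product over the sum, 0.2204/0.62670 = 0.3517.

Posterior probability ≈ 0.3517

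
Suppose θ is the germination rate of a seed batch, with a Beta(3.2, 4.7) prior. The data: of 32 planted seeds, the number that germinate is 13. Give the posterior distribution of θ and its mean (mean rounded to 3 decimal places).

The binomial likelihood is conjugate to the Beta prior: with 13 successes and 19 failures, the posterior is Beta(3.2+13, 4.7+19) = Beta(16.2, 23.7).
E[θ | data] = 16.2/(16.2+23.7) = 0.406.

Posterior: Beta(16.2, 23.7); mean ≈ 0.406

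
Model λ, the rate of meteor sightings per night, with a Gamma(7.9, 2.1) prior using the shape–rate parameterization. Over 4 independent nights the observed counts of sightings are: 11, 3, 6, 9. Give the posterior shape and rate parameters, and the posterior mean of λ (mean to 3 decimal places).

Total count ∑xᵢ = 29 over n = 4 nights.
Gamma is conjugate to the Poisson likelihood: posterior is Gamma(shape = 7.9+29 = 36.9, rate = 2.1+4 = 6.1).
Posterior mean = shape/rate = 36.9/6.1 = 6.049.

Posterior: Gamma(shape=36.9, rate=6.1); mean ≈ 6.049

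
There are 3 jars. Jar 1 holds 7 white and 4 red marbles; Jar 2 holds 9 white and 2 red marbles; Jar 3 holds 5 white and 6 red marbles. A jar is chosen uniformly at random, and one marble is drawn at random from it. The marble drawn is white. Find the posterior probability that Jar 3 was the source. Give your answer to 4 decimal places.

Tabulate prior·likelihood by source: [1] prior 0.333333, lik 0.6364, product 0.2121; [2] prior 0.333333, lik 0.8182, product 0.2727; [3] prior 0.333333, lik 0.4545, product 0.1515.
Normalizing constant = 0.63636; the posterior for Jar 3 is its product over the sum, 0.1515/0.63636 = 0.2381.

Posterior probability ≈ 0.2381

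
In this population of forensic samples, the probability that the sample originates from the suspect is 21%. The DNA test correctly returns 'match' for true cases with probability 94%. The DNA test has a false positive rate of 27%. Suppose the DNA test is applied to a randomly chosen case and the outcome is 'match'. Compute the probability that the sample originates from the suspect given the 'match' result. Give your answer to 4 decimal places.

Write H for 'the sample originates from the suspect'. Prior odds H:¬H = 0.21/0.79 = 0.26582. For the 'match' outcome, the likelihood ratio is 0.94/0.27 = 3.4815.
Posterior odds = 0.26582 × 3.4815 = 0.92546, so P(H|E) = 0.92546/(1+0.92546) = 0.4806.

P(H | E) ≈ 0.4806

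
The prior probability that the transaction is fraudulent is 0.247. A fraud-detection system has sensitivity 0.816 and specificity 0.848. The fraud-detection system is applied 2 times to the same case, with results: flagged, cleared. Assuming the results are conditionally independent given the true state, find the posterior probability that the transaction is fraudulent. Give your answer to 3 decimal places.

Let H be the event that the transaction is fraudulent; start with P(H) = 0.247. P('flagged'|H) = 0.816, P('flagged'|¬H) = 0.152.
Update on result 1 ('flagged'): P(H) ← 0.816·0.2470 / (0.816·0.2470 + 0.152·0.7530) = 0.20155/0.31601 = 0.6378.
Update on result 2 ('cleared'): P(H) ← 0.184·0.6378 / (0.184·0.6378 + 0.848·0.3622) = 0.11736/0.42450 = 0.2765.

Posterior P(H) ≈ 0.276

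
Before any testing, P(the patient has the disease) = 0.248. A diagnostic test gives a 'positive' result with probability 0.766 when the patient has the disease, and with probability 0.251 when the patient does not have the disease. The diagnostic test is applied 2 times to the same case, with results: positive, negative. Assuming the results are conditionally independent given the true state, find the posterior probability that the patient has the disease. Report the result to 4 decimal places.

Let H be the event that the patient has the disease; start with P(H) = 0.248. P('positive'|H) = 0.766, P('positive'|¬H) = 0.251.
Update on result 1 ('positive'): P(H) ← 0.766·0.2480 / (0.766·0.2480 + 0.251·0.7520) = 0.18997/0.37872 = 0.5016.
Update on result 2 ('negative'): P(H) ← 0.234·0.5016 / (0.234·0.5016 + 0.749·0.4984) = 0.11738/0.49067 = 0.2392.

Posterior P(H) ≈ 0.2392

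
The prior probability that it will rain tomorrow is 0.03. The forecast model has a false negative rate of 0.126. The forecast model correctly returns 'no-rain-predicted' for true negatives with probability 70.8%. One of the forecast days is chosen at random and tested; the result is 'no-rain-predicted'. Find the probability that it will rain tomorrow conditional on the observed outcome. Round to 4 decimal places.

P(H | E) ≈ 0.0055

Let H be the event that it will rain tomorrow. P(H) = 0.03, so P(¬H) = 0.97. With E the 'no-rain-predicted' result, P(E|H) = 0.126 and P(E|¬H) = 0.708.
P(E) = 0.126·0.03 + 0.708·0.97 = 0.0037800 + 0.68676 = 0.69054.
By Bayes' theorem, P(H|E) = 0.0037800 / 0.69054 = 0.0055.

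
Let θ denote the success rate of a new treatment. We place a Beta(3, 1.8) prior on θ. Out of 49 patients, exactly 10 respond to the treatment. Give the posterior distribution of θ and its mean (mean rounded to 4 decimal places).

Posterior: Beta(13, 40.8); mean ≈ 0.2416

The binomial likelihood is conjugate to the Beta prior: with 10 successes and 39 failures, the posterior is Beta(3+10, 1.8+39) = Beta(13, 40.8).
Posterior mean = α/(α+β) = 13/53.8 = 0.2416.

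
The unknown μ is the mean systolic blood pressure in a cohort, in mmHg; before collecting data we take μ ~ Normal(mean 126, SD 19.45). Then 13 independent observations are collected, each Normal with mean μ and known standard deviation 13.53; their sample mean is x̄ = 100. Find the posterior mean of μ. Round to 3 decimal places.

With known σ, the Normal prior is conjugate. Weight on the data is w = (n/σ²)/(n/σ² + 1/τ₀²) = 0.0710146/(0.0710146+0.00264339) = 0.96411.
Posterior mean = w·x̄ + (1−w)·μ₀ = 0.96411·100 + 0.035887·126 = 100.933.

Posterior mean ≈ 100.933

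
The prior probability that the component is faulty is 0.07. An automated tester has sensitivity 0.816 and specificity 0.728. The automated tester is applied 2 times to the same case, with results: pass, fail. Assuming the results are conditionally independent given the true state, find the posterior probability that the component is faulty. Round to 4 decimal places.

Let H be the event that the component is faulty; start with P(H) = 0.07. P('fail'|H) = 0.816, P('fail'|¬H) = 0.272.
Update on result 1 ('pass'): P(H) ← 0.184·0.0700 / (0.184·0.0700 + 0.728·0.9300) = 0.012880/0.68992 = 0.0187.
Update on result 2 ('fail'): P(H) ← 0.816·0.0187 / (0.816·0.0187 + 0.272·0.9813) = 0.015234/0.28216 = 0.0540.

Posterior P(H) ≈ 0.0540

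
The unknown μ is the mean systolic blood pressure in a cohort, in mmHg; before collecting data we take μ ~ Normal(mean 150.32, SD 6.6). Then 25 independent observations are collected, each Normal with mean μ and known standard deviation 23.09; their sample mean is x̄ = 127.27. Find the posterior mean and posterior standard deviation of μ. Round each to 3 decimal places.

Posterior mean ≈ 134.846; posterior SD ≈ 3.784

With known σ, the Normal prior is conjugate. Weight on the data is w = (n/σ²)/(n/σ² + 1/τ₀²) = 0.0468913/(0.0468913+0.0229568) = 0.67133.
Posterior mean = w·x̄ + (1−w)·μ₀ = 0.67133·127.27 + 0.32867·150.32 = 134.846. Posterior variance = 1/(0.0468913+0.0229568) = 14.3168, so SD = 3.784.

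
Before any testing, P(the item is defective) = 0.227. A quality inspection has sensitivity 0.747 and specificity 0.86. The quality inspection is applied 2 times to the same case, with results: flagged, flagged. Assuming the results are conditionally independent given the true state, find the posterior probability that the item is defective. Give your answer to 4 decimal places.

Posterior P(H) ≈ 0.8932

With H the event that the item is defective, the joint likelihood of the observed sequence is P(data|H) = 0.747·0.747 = 0.55801 and P(data|¬H) = 0.14·0.14 = 0.019600.
Bayes: P(H|data) = 0.227·0.55801 / (0.227·0.55801 + 0.773·0.019600) = 0.12667/0.14182 = 0.8932.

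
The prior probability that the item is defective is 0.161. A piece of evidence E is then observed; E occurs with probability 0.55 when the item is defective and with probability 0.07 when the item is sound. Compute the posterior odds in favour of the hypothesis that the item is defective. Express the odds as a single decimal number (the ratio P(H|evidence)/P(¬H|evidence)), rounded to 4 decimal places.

Posterior odds ≈ 1.5077

Prior odds = 0.161/(1−0.161) = 0.19190.
Likelihood ratio for E = 0.55/0.07 = 7.8571.
Posterior odds = prior odds × LR = 1.5077.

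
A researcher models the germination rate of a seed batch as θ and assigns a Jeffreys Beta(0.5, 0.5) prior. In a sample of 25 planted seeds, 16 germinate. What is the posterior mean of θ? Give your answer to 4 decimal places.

Posterior mean ≈ 0.6346

Observing 16 successes and 9 failures updates Beta(0.5, 0.5) by adding the success and failure counts to the two shape parameters: α = 0.5+16 = 16.5, β = 0.5+9 = 9.5.
Posterior mean = α/(α+β) = 16.5/26 = 0.6346.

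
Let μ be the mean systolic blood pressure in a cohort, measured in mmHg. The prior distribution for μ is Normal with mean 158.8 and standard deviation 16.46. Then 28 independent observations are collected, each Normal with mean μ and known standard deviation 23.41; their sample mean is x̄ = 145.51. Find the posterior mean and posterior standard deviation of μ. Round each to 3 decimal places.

With known σ, the Normal prior is conjugate. Weight on the data is w = (n/σ²)/(n/σ² + 1/τ₀²) = 0.0510923/(0.0510923+0.00369097) = 0.93263.
Posterior mean = w·x̄ + (1−w)·μ₀ = 0.93263·145.51 + 0.067374·158.8 = 146.405. Posterior variance = 1/(0.0510923+0.00369097) = 18.2538, so SD = 4.272.

Posterior mean ≈ 146.405; posterior SD ≈ 4.272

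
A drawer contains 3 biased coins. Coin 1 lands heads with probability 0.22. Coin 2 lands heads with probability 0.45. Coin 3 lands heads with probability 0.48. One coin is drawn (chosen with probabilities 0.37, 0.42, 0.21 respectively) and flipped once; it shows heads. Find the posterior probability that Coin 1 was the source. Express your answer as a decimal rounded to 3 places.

Tabulate prior·likelihood by source: [1] prior 0.37, lik 0.22, product 0.08140; [2] prior 0.42, lik 0.45, product 0.1890; [3] prior 0.21, lik 0.48, product 0.1008.
Normalizing constant = 0.37120; the posterior for Coin 1 is its product over the sum, 0.08140/0.37120 = 0.219.

Posterior probability ≈ 0.219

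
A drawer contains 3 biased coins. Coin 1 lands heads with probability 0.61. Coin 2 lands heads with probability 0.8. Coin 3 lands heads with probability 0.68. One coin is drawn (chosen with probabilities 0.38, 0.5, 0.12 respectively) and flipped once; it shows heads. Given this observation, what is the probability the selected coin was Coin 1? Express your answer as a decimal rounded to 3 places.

Tabulate prior·likelihood by source: [1] prior 0.38, lik 0.61, product 0.2318; [2] prior 0.5, lik 0.8, product 0.4000; [3] prior 0.12, lik 0.68, product 0.08160.
Normalizing constant = 0.71340; the posterior for Coin 1 is its product over the sum, 0.2318/0.71340 = 0.325.

Posterior probability ≈ 0.325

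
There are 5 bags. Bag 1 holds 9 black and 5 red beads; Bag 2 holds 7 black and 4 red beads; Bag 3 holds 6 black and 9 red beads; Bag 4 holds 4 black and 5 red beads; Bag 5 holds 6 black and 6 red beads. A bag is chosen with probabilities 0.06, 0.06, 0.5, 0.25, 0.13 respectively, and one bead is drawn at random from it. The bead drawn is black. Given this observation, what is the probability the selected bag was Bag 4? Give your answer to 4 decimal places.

Tabulate prior·likelihood by source: [1] prior 0.06, lik 0.6429, product 0.03857; [2] prior 0.06, lik 0.6364, product 0.03818; [3] prior 0.5, lik 0.4, product 0.2000; [4] prior 0.25, lik 0.4444, product 0.1111; [5] prior 0.13, lik 0.5, product 0.06500.
Normalizing constant = 0.45286; the posterior for Bag 4 is its product over the sum, 0.1111/0.45286 = 0.2454.

Posterior probability ≈ 0.2454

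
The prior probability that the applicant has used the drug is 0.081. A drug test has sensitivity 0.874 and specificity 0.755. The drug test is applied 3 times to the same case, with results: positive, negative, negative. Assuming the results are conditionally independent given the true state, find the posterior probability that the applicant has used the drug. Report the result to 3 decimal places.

Let H be the event that the applicant has used the drug; start with P(H) = 0.081. P('positive'|H) = 0.874, P('positive'|¬H) = 0.245.
Update on result 1 ('positive'): P(H) ← 0.874·0.0810 / (0.874·0.0810 + 0.245·0.9190) = 0.070794/0.29595 = 0.2392.
Update on result 2 ('negative'): P(H) ← 0.126·0.2392 / (0.126·0.2392 + 0.755·0.7608) = 0.030140/0.60454 = 0.0499.
Update on result 3 ('negative'): P(H) ← 0.126·0.0499 / (0.126·0.0499 + 0.755·0.9501) = 0.0062820/0.72364 = 0.0087.

Posterior P(H) ≈ 0.009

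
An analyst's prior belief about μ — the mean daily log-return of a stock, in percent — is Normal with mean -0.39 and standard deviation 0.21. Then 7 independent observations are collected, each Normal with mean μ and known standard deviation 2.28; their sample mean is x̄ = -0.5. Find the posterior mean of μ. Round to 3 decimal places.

Posterior mean ≈ -0.396

With known σ, the Normal prior is conjugate. Weight on the data is w = (n/σ²)/(n/σ² + 1/τ₀²) = 1.34657/(1.34657+22.6757) = 0.056055.
Posterior mean = w·x̄ + (1−w)·μ₀ = 0.056055·-0.5 + 0.94395·-0.39 = -0.396.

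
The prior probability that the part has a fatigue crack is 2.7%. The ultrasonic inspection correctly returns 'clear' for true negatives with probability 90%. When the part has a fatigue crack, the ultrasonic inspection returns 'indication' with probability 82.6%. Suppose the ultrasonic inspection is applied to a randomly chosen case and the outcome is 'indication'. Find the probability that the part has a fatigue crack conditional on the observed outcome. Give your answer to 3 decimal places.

Let H be the event that the part has a fatigue crack. P(H) = 0.027, so P(¬H) = 0.973. With E the 'indication' result, P(E|H) = 0.826 and P(E|¬H) = 0.1.
P(E) = 0.826·0.027 + 0.1·0.973 = 0.022302 + 0.097300 = 0.11960.
By Bayes' theorem, P(H|E) = 0.022302 / 0.11960 = 0.186.

P(H | E) ≈ 0.186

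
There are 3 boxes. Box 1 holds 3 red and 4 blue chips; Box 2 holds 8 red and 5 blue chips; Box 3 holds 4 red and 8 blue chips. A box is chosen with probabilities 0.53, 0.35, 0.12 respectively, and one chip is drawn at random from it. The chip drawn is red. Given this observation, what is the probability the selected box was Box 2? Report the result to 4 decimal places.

P(red|Box 1) = 0.4286; P(red|Box 2) = 0.6154; P(red|Box 3) = 0.3333.
Prior × likelihood for each source: 0.53·0.4286=0.2271, 0.35·0.6154=0.2154, 0.12·0.3333=0.04000. Summing gives P(red) = 0.48253.
P(Box 2 | red) = 0.2154 / 0.48253 = 0.4464.

Posterior probability ≈ 0.4464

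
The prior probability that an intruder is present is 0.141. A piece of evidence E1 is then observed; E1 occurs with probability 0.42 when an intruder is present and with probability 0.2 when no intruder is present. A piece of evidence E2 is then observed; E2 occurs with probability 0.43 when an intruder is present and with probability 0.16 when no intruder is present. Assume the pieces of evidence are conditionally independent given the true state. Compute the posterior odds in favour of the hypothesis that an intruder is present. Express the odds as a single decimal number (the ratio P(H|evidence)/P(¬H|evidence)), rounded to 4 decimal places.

Posterior odds ≈ 0.9264

Prior odds = 0.141/(1−0.141) = 0.16414. In log-odds, ln(0.16414) = -1.8070.
Add log likelihood ratios: ln(2.1000) + ln(2.6875) = 1.7305.
Posterior log-odds = -0.076460, so posterior odds = exp(-0.076460) = 0.92639.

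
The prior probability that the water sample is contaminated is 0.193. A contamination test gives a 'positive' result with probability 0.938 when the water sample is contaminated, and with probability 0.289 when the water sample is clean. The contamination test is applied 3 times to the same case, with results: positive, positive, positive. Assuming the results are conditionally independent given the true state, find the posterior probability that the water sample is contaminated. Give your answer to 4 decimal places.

Posterior P(H) ≈ 0.8910

With H the event that the water sample is contaminated, the joint likelihood of the observed sequence is P(data|H) = 0.938·0.938·0.938 = 0.82529 and P(data|¬H) = 0.289·0.289·0.289 = 0.024138.
Bayes: P(H|data) = 0.193·0.82529 / (0.193·0.82529 + 0.807·0.024138) = 0.15928/0.17876 = 0.8910.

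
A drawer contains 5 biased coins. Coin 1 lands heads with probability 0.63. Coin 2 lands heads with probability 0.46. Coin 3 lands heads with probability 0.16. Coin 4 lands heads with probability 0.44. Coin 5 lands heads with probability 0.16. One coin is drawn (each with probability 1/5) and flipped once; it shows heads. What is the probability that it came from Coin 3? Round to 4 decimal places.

Tabulate prior·likelihood by source: [1] prior 0.2, lik 0.63, product 0.1260; [2] prior 0.2, lik 0.46, product 0.09200; [3] prior 0.2, lik 0.16, product 0.03200; [4] prior 0.2, lik 0.44, product 0.08800; [5] prior 0.2, lik 0.16, product 0.03200.
Normalizing constant = 0.37000; the posterior for Coin 3 is its product over the sum, 0.03200/0.37000 = 0.0865.

Posterior probability ≈ 0.0865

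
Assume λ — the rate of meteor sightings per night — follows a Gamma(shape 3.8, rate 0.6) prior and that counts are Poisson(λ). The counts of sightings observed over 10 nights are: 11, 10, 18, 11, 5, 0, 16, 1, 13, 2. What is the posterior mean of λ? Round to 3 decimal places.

Posterior mean ≈ 8.566

The Poisson likelihood adds the total count to the shape and the number of exposure periods to the rate. Here ∑xᵢ = 87 and n = 10, so shape 3.8→90.8 and rate 0.6→10.6.
E[λ | data] = 90.8/10.6 = 8.566.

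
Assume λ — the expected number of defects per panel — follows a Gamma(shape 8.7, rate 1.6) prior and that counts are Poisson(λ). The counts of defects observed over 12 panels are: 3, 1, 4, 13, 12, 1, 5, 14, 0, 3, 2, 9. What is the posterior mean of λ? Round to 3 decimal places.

Posterior mean ≈ 5.566

The Poisson likelihood adds the total count to the shape and the number of exposure periods to the rate. Here ∑xᵢ = 67 and n = 12, so shape 8.7→75.7 and rate 1.6→13.6.
E[λ | data] = 75.7/13.6 = 5.566.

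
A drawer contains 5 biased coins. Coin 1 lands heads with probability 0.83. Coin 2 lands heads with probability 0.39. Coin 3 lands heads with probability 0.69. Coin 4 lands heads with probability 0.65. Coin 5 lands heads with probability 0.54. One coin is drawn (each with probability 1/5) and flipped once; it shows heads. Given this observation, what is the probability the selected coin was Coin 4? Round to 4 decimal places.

Posterior probability ≈ 0.2097

Tabulate prior·likelihood by source: [1] prior 0.2, lik 0.83, product 0.1660; [2] prior 0.2, lik 0.39, product 0.07800; [3] prior 0.2, lik 0.69, product 0.1380; [4] prior 0.2, lik 0.65, product 0.1300; [5] prior 0.2, lik 0.54, product 0.1080.
Normalizing constant = 0.62000; the posterior for Coin 4 is its product over the sum, 0.1300/0.62000 = 0.2097.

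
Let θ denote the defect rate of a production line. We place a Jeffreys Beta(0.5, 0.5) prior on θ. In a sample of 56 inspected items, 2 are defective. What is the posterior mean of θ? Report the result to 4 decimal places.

Observing 2 successes and 54 failures updates Beta(0.5, 0.5) by adding the success and failure counts to the two shape parameters: α = 0.5+2 = 2.5, β = 0.5+54 = 54.5.
Posterior mean = α/(α+β) = 2.5/57 = 0.0439.

Posterior mean ≈ 0.0439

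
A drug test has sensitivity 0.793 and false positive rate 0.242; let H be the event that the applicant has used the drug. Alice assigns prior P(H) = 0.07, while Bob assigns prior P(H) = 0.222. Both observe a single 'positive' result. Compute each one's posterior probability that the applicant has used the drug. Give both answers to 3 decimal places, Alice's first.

Alice: 0.198; Bob: 0.483

P('+'|H) = 0.793, P('+'|¬H) = 0.242.
Alice: numerator 0.793·0.07 = 0.055510; evidence = 0.055510+0.242·0.93 = 0.28057; posterior = 0.198.
Bob: numerator 0.793·0.222 = 0.17605; evidence = 0.17605+0.242·0.778 = 0.36432; posterior = 0.483.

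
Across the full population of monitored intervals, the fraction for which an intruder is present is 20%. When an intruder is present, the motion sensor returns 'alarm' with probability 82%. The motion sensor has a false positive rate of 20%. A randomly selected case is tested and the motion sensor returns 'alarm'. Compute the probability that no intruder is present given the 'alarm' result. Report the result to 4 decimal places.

P(¬H | E) ≈ 0.4938

Let H be the event that an intruder is present. P(H) = 0.2, so P(¬H) = 0.8. With E the 'alarm' result, P(E|H) = 0.82 and P(E|¬H) = 0.2.
P(E) = 0.82·0.2 + 0.2·0.8 = 0.16400 + 0.16000 = 0.32400.
By Bayes' theorem, P(H|E) = 0.16400 / 0.32400 = 0.5062. Hence P(¬H|E) = 1 − 0.5062 = 0.4938.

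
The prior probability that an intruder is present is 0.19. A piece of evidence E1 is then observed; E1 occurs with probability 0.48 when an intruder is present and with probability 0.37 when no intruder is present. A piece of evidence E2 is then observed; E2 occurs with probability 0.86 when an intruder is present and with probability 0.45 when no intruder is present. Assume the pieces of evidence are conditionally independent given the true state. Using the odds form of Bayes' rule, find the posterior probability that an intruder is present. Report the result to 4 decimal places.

Prior odds = 0.19/(1−0.19) = 0.23457. In log-odds, ln(0.23457) = -1.4500.
Add log likelihood ratios: ln(1.2973) + ln(1.9111) = 0.90797.
Posterior log-odds = -0.54204, so posterior odds = exp(-0.54204) = 0.58156. Converting, P(H|E) = 0.58156/1.5816 = 0.3677.

Posterior probability ≈ 0.3677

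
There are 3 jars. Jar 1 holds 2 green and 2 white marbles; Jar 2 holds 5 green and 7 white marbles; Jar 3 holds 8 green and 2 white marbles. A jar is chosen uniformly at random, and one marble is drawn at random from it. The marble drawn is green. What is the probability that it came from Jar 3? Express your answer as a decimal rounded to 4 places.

P(green|Jar 1) = 0.5; P(green|Jar 2) = 0.4167; P(green|Jar 3) = 0.8.
Prior × likelihood for each source: 0.333333·0.5=0.1667, 0.333333·0.4167=0.1389, 0.333333·0.8=0.2667. Summing gives P(green) = 0.57222.
P(Jar 3 | green) = 0.2667 / 0.57222 = 0.4660.

Posterior probability ≈ 0.4660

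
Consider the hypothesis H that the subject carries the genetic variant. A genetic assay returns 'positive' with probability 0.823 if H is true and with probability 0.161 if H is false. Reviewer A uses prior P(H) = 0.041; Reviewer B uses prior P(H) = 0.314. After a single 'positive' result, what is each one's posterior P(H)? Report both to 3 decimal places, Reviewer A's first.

P('+'|H) = 0.823, P('+'|¬H) = 0.161.
Reviewer A: numerator 0.823·0.041 = 0.033743; evidence = 0.033743+0.161·0.959 = 0.18814; posterior = 0.179.
Reviewer B: numerator 0.823·0.314 = 0.25842; evidence = 0.25842+0.161·0.686 = 0.36887; posterior = 0.701.

Reviewer A: 0.179; Reviewer B: 0.701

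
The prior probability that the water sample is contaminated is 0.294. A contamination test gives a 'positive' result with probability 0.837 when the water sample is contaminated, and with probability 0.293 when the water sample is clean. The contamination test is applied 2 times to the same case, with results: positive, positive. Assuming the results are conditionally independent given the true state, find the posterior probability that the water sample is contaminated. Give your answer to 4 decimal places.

Posterior P(H) ≈ 0.7726

With H the event that the water sample is contaminated, the joint likelihood of the observed sequence is P(data|H) = 0.837·0.837 = 0.70057 and P(data|¬H) = 0.293·0.293 = 0.085849.
Bayes: P(H|data) = 0.294·0.70057 / (0.294·0.70057 + 0.706·0.085849) = 0.20597/0.26658 = 0.7726.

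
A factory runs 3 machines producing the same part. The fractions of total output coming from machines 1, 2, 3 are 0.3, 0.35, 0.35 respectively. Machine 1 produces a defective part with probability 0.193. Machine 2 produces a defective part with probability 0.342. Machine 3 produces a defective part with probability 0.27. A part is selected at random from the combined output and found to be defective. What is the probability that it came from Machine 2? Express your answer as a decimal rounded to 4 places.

Tabulate prior·likelihood by source: [1] prior 0.3, lik 0.193, product 0.05790; [2] prior 0.35, lik 0.342, product 0.1197; [3] prior 0.35, lik 0.27, product 0.09450.
Normalizing constant = 0.27210; the posterior for Machine 2 is its product over the sum, 0.1197/0.27210 = 0.4399.

Posterior probability ≈ 0.4399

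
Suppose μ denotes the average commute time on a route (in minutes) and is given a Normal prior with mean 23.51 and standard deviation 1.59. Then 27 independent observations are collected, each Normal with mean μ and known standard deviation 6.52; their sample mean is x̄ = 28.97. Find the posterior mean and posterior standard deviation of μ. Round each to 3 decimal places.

Prior precision 1/τ₀² = 1/1.59² = 0.395554; data precision n/σ² = 27/6.52² = 0.635139.
Posterior precision = 0.395554 + 0.635139 = 1.03069, giving posterior SD = 1/√1.03069 = 0.985.
Posterior mean = (0.395554·23.51 + 0.635139·28.97) / 1.03069 = 26.875.

Posterior mean ≈ 26.875; posterior SD ≈ 0.985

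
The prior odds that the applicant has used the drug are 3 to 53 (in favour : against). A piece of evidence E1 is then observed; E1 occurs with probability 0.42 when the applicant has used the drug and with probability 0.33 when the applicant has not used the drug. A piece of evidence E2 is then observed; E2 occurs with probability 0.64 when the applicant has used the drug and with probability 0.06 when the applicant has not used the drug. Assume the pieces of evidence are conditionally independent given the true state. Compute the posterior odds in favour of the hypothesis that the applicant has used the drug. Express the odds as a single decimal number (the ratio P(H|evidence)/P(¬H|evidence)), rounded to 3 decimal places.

Prior odds = 3/53 = 0.056604.
Likelihood ratio for E1 = 0.42/0.33 = 1.2727.
Likelihood ratio for E2 = 0.64/0.06 = 10.667.
Posterior odds = prior odds × LR₁ × LR₂ = 0.76844.

Posterior odds ≈ 0.768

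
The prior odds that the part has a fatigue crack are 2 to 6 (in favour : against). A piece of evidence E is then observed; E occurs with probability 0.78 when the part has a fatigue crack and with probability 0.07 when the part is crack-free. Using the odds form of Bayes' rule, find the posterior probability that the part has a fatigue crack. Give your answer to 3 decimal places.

Posterior probability ≈ 0.788

Prior odds = 2/6 = 0.33333.
Likelihood ratio for E = 0.78/0.07 = 11.143.
Posterior odds = prior odds × LR = 3.7143.
Posterior probability = odds/(1+odds) = 3.7143/4.7143 = 0.788.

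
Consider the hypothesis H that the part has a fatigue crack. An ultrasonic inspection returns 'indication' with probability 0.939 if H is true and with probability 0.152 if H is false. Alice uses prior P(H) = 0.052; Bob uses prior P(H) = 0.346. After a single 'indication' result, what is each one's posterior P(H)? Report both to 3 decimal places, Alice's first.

Alice: 0.253; Bob: 0.766

The likelihood ratio for an 'indication' result is 0.939/0.152 = 6.1776.
Alice: prior odds 0.052/0.948 = 0.054852; posterior odds 0.33886; posterior probability 0.253.
Bob: prior odds 0.346/0.654 = 0.52905; posterior odds 3.2683; posterior probability 0.766.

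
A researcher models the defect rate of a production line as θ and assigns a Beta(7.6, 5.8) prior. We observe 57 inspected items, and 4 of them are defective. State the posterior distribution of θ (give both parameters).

Posterior: Beta(11.6, 58.8)

The binomial likelihood is conjugate to the Beta prior: with 4 successes and 53 failures, the posterior is Beta(7.6+4, 5.8+53) = Beta(11.6, 58.8).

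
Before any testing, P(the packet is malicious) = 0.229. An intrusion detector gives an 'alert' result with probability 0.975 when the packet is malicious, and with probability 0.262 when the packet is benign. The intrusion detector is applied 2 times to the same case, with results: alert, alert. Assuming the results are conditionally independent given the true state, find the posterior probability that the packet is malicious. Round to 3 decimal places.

Posterior P(H) ≈ 0.804

Let H be the event that the packet is malicious; start with P(H) = 0.229. P('alert'|H) = 0.975, P('alert'|¬H) = 0.262.
Update on result 1 ('alert'): P(H) ← 0.975·0.2290 / (0.975·0.2290 + 0.262·0.7710) = 0.22328/0.42528 = 0.5250.
Update on result 2 ('alert'): P(H) ← 0.975·0.5250 / (0.975·0.5250 + 0.262·0.4750) = 0.51189/0.63633 = 0.8044.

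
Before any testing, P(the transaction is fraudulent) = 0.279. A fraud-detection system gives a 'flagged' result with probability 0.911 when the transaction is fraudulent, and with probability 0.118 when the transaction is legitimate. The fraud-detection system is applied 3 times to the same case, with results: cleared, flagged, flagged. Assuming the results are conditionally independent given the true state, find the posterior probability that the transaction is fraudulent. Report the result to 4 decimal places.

Posterior P(H) ≈ 0.6995

Let H be the event that the transaction is fraudulent; start with P(H) = 0.279. P('flagged'|H) = 0.911, P('flagged'|¬H) = 0.118.
Update on result 1 ('cleared'): P(H) ← 0.089·0.2790 / (0.089·0.2790 + 0.882·0.7210) = 0.024831/0.66075 = 0.0376.
Update on result 2 ('flagged'): P(H) ← 0.911·0.0376 / (0.911·0.0376 + 0.118·0.9624) = 0.034235/0.14780 = 0.2316.
Update on result 3 ('flagged'): P(H) ← 0.911·0.2316 / (0.911·0.2316 + 0.118·0.7684) = 0.21102/0.30168 = 0.6995.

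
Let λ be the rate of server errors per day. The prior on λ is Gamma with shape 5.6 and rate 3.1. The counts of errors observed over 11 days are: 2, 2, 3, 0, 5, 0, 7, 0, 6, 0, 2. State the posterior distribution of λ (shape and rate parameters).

Total count ∑xᵢ = 27 over n = 11 days.
Gamma is conjugate to the Poisson likelihood: posterior is Gamma(shape = 5.6+27 = 32.6, rate = 3.1+11 = 14.1).

Posterior: Gamma(shape=32.6, rate=14.1)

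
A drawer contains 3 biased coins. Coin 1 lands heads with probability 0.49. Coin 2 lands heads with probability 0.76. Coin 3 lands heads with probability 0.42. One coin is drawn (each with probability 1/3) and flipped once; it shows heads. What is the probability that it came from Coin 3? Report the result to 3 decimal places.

Posterior probability ≈ 0.251

P(heads|C1) = 0.49; P(heads|C2) = 0.76; P(heads|C3) = 0.42.
Prior × likelihood for each source: 0.333333·0.49=0.1633, 0.333333·0.76=0.2533, 0.333333·0.42=0.1400. Summing gives P(heads) = 0.55667.
P(Coin 3 | heads) = 0.1400 / 0.55667 = 0.251.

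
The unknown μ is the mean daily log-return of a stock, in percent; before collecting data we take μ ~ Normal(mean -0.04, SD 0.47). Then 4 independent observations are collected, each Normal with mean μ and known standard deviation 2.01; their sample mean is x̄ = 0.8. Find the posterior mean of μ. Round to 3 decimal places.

With known σ, the Normal prior is conjugate. Weight on the data is w = (n/σ²)/(n/σ² + 1/τ₀²) = 0.990075/(0.990075+4.52694) = 0.17946.
Posterior mean = w·x̄ + (1−w)·μ₀ = 0.17946·0.8 + 0.82054·-0.04 = 0.111.

Posterior mean ≈ 0.111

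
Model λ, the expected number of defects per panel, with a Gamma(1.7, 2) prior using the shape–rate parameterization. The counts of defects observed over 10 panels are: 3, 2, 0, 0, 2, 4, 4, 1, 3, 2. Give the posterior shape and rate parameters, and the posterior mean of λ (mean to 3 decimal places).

Posterior: Gamma(shape=22.7, rate=12); mean ≈ 1.892

Total count ∑xᵢ = 21 over n = 10 panels.
Gamma is conjugate to the Poisson likelihood: posterior is Gamma(shape = 1.7+21 = 22.7, rate = 2+10 = 12).
Posterior mean = shape/rate = 22.7/12 = 1.892.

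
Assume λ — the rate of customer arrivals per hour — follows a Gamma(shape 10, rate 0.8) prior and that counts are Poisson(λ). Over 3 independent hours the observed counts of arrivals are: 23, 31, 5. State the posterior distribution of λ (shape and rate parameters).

Posterior: Gamma(shape=69, rate=3.8)

The Poisson likelihood adds the total count to the shape and the number of exposure periods to the rate. Here ∑xᵢ = 59 and n = 3, so shape 10→69 and rate 0.8→3.8.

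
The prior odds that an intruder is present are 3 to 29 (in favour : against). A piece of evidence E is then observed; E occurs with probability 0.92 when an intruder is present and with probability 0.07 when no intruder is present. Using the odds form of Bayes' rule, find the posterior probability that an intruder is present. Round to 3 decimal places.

Prior odds = 3/29 = 0.10345.
Likelihood ratio for E = 0.92/0.07 = 13.143.
Posterior odds = prior odds × LR = 1.3596.
Posterior probability = odds/(1+odds) = 1.3596/2.3596 = 0.576.

Posterior probability ≈ 0.576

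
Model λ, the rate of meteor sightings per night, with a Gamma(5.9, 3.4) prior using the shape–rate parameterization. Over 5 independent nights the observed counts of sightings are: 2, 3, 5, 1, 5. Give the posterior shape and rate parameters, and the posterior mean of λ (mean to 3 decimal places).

Posterior: Gamma(shape=21.9, rate=8.4); mean ≈ 2.607

Total count ∑xᵢ = 16 over n = 5 nights.
Gamma is conjugate to the Poisson likelihood: posterior is Gamma(shape = 5.9+16 = 21.9, rate = 3.4+5 = 8.4).
E[λ | data] = 21.9/8.4 = 2.607.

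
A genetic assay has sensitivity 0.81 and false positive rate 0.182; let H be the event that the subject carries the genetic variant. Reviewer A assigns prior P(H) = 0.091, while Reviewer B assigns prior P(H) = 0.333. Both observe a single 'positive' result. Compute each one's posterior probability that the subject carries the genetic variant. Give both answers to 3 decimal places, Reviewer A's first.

Reviewer A: 0.308; Reviewer B: 0.690

The likelihood ratio for a 'positive' result is 0.81/0.182 = 4.4505.
Reviewer A: prior odds 0.091/0.909 = 0.10011; posterior odds 0.44554; posterior probability 0.308.
Reviewer B: prior odds 0.333/0.667 = 0.49925; posterior odds 2.2219; posterior probability 0.690.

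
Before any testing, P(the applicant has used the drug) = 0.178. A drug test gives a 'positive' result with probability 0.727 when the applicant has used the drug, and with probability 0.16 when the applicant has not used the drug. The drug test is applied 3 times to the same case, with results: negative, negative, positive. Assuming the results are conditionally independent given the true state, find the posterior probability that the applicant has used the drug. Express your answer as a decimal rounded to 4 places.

Posterior P(H) ≈ 0.0941

Let H be the event that the applicant has used the drug; start with P(H) = 0.178. P('positive'|H) = 0.727, P('positive'|¬H) = 0.16.
Update on result 1 ('negative'): P(H) ← 0.273·0.1780 / (0.273·0.1780 + 0.84·0.8220) = 0.048594/0.73907 = 0.0657.
Update on result 2 ('negative'): P(H) ← 0.273·0.0657 / (0.273·0.0657 + 0.84·0.9343) = 0.017950/0.80272 = 0.0224.
Update on result 3 ('positive'): P(H) ← 0.727·0.0224 / (0.727·0.0224 + 0.16·0.9776) = 0.016257/0.17268 = 0.0941.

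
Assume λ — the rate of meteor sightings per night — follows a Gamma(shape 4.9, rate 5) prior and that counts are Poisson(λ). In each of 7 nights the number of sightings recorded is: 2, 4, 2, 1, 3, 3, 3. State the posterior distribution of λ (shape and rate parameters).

Total count ∑xᵢ = 18 over n = 7 nights.
Gamma is conjugate to the Poisson likelihood: posterior is Gamma(shape = 4.9+18 = 22.9, rate = 5+7 = 12).

Posterior: Gamma(shape=22.9, rate=12)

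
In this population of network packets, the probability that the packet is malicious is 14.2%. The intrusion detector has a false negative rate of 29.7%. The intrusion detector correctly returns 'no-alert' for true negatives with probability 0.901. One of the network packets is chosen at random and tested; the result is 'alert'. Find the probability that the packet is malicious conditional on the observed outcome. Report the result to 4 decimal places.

P(H | E) ≈ 0.5403

Let H be the event that the packet is malicious. P(H) = 0.142, so P(¬H) = 0.858. With E the 'alert' result, P(E|H) = 0.703 and P(E|¬H) = 0.099.
P(E) = 0.703·0.142 + 0.099·0.858 = 0.099826 + 0.084942 = 0.18477.
By Bayes' theorem, P(H|E) = 0.099826 / 0.18477 = 0.5403.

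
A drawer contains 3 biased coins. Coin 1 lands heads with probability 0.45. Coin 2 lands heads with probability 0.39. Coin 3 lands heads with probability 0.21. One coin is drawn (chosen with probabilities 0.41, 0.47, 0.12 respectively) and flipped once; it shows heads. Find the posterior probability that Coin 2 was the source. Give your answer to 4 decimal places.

Tabulate prior·likelihood by source: [1] prior 0.41, lik 0.45, product 0.1845; [2] prior 0.47, lik 0.39, product 0.1833; [3] prior 0.12, lik 0.21, product 0.02520.
Normalizing constant = 0.39300; the posterior for Coin 2 is its product over the sum, 0.1833/0.39300 = 0.4664.

Posterior probability ≈ 0.4664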